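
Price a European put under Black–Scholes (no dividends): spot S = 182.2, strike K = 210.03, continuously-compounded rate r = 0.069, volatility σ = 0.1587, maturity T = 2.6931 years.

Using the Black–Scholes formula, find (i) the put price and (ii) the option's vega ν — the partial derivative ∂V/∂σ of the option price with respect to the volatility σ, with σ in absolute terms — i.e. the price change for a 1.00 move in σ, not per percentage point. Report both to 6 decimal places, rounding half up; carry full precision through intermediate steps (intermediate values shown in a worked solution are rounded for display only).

price = 14.837952
ν = 114.106421

σ√T = 0.1587·√2.6931 = 0.260437
d₁ = (ln(S/K) + (r+σ²/2)T) / (σ√T) = (ln(182.2/210.03) + (0.069+0.1587²/2)·2.6931) / 0.260437 = (-0.142145 + 0.219738) / 0.260437 = 0.297931
d₂ = d₁ − σ√T = 0.297931 − 0.260437 = 0.037494
e^{−rT} = e^{−0.069·2.6931} = 0.830420
N(−d₁) = 0.382878,  N(−d₂) = 0.485046
Put price V = K·e^{−rT}·N(−d₂) − S·N(−d₁) = 84.598320 − 69.760368 = 14.837952
φ(d₁) = (1/√(2π))·e^{−d₁²/2} = 0.381624
ν = S·φ(d₁)·√T = 114.106421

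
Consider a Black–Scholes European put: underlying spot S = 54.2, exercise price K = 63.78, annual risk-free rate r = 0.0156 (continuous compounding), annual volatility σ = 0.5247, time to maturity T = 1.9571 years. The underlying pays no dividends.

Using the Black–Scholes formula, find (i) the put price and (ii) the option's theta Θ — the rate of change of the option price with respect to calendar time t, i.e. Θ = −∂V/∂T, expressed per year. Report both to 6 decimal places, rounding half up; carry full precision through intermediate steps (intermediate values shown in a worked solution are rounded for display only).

price = 20.707474
Θ = -3.301618

σ√T = 0.5247·√1.9571 = 0.734036
d₁ = (ln(S/K) + (r+σ²/2)T) / (σ√T) = (ln(54.2/63.78) + (0.0156+0.5247²/2)·1.9571) / 0.734036 = (-0.162759 + 0.299935) / 0.734036 = 0.186880
d₂ = d₁ − σ√T = 0.186880 − 0.734036 = -0.547156
e^{−rT} = e^{−0.0156·1.9571} = 0.969931
N(−d₁) = 0.425877,  N(−d₂) = 0.707864
Put price V = K·e^{−rT}·N(−d₂) − S·N(−d₁) = 43.790027 − 23.082553 = 20.707474
φ(d₁) = (1/√(2π))·e^{−d₁²/2} = 0.392036
Θ = −S·φ(d₁)·σ/(2√T) + r·K·e^{−rT}·N(−d₂) = −3.984742 + 0.683124 = -3.301618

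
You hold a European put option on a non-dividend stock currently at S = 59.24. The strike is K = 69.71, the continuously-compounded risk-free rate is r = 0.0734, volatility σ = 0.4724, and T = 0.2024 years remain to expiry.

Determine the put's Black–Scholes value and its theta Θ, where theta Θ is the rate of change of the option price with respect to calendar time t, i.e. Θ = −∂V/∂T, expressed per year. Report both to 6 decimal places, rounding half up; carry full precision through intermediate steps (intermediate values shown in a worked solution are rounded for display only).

σ√T = 0.4724·√0.2024 = 0.212528
d₁ = (ln(S/K) + (r+σ²/2)T) / (σ√T) = (ln(59.24/69.71) + (0.0734+0.4724²/2)·0.2024) / 0.212528 = (-0.162747 + 0.037440) / 0.212528 = -0.589602
d₂ = d₁ − σ√T = -0.589602 − 0.212528 = -0.802130
e^{−rT} = e^{−0.0734·0.2024} = 0.985254
N(−d₁) = 0.722271,  N(−d₂) = 0.788761
Put price V = K·e^{−rT}·N(−d₂) − S·N(−d₁) = 54.173708 − 42.787350 = 11.386358
φ(d₁) = (1/√(2π))·e^{−d₁²/2} = 0.335292
Θ = −S·φ(d₁)·σ/(2√T) + r·K·e^{−rT}·N(−d₂) = −10.428281 + 3.976350 = -6.451931

price = 11.386358
Θ = -6.451931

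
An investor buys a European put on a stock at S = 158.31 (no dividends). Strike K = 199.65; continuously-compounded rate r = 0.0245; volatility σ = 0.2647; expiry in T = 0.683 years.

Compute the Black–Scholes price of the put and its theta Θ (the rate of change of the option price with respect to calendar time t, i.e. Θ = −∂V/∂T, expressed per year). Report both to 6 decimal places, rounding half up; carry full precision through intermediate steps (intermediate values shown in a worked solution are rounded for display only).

σ√T = 0.2647·√0.683 = 0.218758
d₁ = (ln(S/K) + (r+σ²/2)T) / (σ√T) = (ln(158.31/199.65) + (0.0245+0.2647²/2)·0.683) / 0.218758 = (-0.232011 + 0.040661) / 0.218758 = -0.874708
d₂ = d₁ − σ√T = -0.874708 − 0.218758 = -1.093467
e^{−rT} = e^{−0.0245·0.683} = 0.983406
N(−d₁) = 0.809134,  N(−d₂) = 0.862906
Put price V = K·e^{−rT}·N(−d₂) − S·N(−d₁) = 169.420240 − 128.093960 = 41.326280
φ(d₁) = (1/√(2π))·e^{−d₁²/2} = 0.272124
Θ = −S·φ(d₁)·σ/(2√T) + r·K·e^{−rT}·N(−d₂) = −6.899052 + 4.150796 = -2.748256

price = 41.326280
Θ = -2.748256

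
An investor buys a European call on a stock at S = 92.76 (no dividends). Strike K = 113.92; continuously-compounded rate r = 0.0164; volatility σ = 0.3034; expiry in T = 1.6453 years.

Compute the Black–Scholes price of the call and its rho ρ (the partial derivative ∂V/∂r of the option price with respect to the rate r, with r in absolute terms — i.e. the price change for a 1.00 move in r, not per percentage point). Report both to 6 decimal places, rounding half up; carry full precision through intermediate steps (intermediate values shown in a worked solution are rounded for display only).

price = 8.244290
ρ = 46.850899

σ√T = 0.3034·√1.6453 = 0.389169
d₁ = (ln(S/K) + (r+σ²/2)T) / (σ√T) = (ln(92.76/113.92) + (0.0164+0.3034²/2)·1.6453) / 0.389169 = (-0.205481 + 0.102709) / 0.389169 = -0.264080
d₂ = d₁ − σ√T = -0.264080 − 0.389169 = -0.653249
e^{−rT} = e^{−0.0164·1.6453} = 0.973378
N(d₁) = 0.395859,  N(d₂) = 0.256798
Call price V = S·N(d₁) − K·e^{−rT}·N(d₂) = 36.719887 − 28.475596 = 8.244290
ρ = K·T·e^{−rT}·N(d₂) = 46.850899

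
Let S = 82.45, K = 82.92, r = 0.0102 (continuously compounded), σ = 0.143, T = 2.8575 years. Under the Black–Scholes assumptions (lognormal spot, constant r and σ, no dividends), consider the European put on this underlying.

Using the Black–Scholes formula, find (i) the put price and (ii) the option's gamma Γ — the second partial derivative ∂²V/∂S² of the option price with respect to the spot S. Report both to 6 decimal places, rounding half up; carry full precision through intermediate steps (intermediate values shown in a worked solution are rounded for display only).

price = 6.920611
Γ = 0.019547

σ√T = 0.143·√2.8575 = 0.241729
d₁ = (ln(S/K) + (r+σ²/2)T) / (σ√T) = (ln(82.45/82.92) + (0.0102+0.143²/2)·2.8575) / 0.241729 = (-0.005684 + 0.058363) / 0.241729 = 0.217925
d₂ = d₁ − σ√T = 0.217925 − 0.241729 = -0.023805
e^{−rT} = e^{−0.0102·2.8575} = 0.971274
N(−d₁) = 0.413744,  N(−d₂) = 0.509496
Put price V = K·e^{−rT}·N(−d₂) − S·N(−d₁) = 41.033794 − 34.113184 = 6.920611
φ(d₁) = (1/√(2π))·e^{−d₁²/2} = 0.389581
Γ = φ(d₁) / (S·σ·√T) = 0.019547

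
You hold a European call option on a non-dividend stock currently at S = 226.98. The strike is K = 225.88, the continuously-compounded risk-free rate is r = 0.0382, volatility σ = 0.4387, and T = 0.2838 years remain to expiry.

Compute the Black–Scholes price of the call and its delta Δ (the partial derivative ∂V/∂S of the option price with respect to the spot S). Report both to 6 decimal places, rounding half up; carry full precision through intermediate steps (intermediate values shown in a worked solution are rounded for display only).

price = 22.765031
Δ = 0.573004

σ√T = 0.4387·√0.2838 = 0.233708
d₁ = (ln(S/K) + (r+σ²/2)T) / (σ√T) = (ln(226.98/225.88) + (0.0382+0.4387²/2)·0.2838) / 0.233708 = (0.004858 + 0.038151) / 0.233708 = 0.184028
d₂ = d₁ − σ√T = 0.184028 − 0.233708 = -0.049680
e^{−rT} = e^{−0.0382·0.2838} = 0.989217
N(d₁) = 0.573004,  N(d₂) = 0.480189
Call price V = S·N(d₁) − K·e^{−rT}·N(d₂) = 130.060540 − 107.295509 = 22.765031
Δ = N(d₁) = 0.573004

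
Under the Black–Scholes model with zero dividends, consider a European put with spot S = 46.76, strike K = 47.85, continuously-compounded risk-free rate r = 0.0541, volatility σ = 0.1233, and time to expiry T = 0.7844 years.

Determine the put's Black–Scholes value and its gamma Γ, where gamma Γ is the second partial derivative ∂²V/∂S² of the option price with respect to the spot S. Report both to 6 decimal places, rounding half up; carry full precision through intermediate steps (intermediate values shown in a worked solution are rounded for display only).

σ√T = 0.1233·√0.7844 = 0.109202
d₁ = (ln(S/K) + (r+σ²/2)T) / (σ√T) = (ln(46.76/47.85) + (0.0541+0.1233²/2)·0.7844) / 0.109202 = (-0.023043 + 0.048399) / 0.109202 = 0.232189
d₂ = d₁ − σ√T = 0.232189 − 0.109202 = 0.122987
e^{−rT} = e^{−0.0541·0.7844} = 0.958452
N(−d₁) = 0.408195,  N(−d₂) = 0.451059
Put price V = K·e^{−rT}·N(−d₂) − S·N(−d₁) = 20.686413 − 19.087218 = 1.599196
φ(d₁) = (1/√(2π))·e^{−d₁²/2} = 0.388332
Γ = φ(d₁) / (S·σ·√T) = 0.076050

price = 1.599196
Γ = 0.076050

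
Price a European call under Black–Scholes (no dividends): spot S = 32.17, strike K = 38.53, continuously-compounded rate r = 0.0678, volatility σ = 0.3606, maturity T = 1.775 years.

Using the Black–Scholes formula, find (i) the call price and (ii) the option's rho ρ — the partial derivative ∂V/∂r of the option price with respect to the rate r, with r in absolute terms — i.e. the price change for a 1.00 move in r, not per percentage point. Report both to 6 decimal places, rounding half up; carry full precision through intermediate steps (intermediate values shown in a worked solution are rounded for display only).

price = 5.348517
ρ = 21.675804

σ√T = 0.3606·√1.775 = 0.480424
d₁ = (ln(S/K) + (r+σ²/2)T) / (σ√T) = (ln(32.17/38.53) + (0.0678+0.3606²/2)·1.775) / 0.480424 = (-0.180403 + 0.235749) / 0.480424 = 0.115202
d₂ = d₁ − σ√T = 0.115202 − 0.480424 = -0.365222
e^{−rT} = e^{−0.0678·1.775} = 0.886615
N(d₁) = 0.545858,  N(d₂) = 0.357473
Call price V = S·N(d₁) − K·e^{−rT}·N(d₂) = 17.560237 − 12.211721 = 5.348517
ρ = K·T·e^{−rT}·N(d₂) = 21.675804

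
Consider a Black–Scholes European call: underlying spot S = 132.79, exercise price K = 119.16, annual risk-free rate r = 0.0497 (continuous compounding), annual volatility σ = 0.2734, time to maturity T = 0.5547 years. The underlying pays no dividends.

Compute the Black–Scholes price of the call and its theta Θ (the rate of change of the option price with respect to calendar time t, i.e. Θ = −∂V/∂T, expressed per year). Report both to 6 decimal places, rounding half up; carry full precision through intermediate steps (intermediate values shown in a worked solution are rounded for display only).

σ√T = 0.2734·√0.5547 = 0.203623
d₁ = (ln(S/K) + (r+σ²/2)T) / (σ√T) = (ln(132.79/119.16) + (0.0497+0.2734²/2)·0.5547) / 0.203623 = (0.108302 + 0.048300) / 0.203623 = 0.769075
d₂ = d₁ − σ√T = 0.769075 − 0.203623 = 0.565452
e^{−rT} = e^{−0.0497·0.5547} = 0.972808
N(d₁) = 0.779076,  N(d₂) = 0.714117
Call price V = S·N(d₁) − K·e^{−rT}·N(d₂) = 103.453449 − 82.780261 = 20.673188
φ(d₁) = (1/√(2π))·e^{−d₁²/2} = 0.296806
Θ = −S·φ(d₁)·σ/(2√T) − r·K·e^{−rT}·N(d₂) = −7.233982 − 4.114179 = -11.348161

price = 20.673188
Θ = -11.348161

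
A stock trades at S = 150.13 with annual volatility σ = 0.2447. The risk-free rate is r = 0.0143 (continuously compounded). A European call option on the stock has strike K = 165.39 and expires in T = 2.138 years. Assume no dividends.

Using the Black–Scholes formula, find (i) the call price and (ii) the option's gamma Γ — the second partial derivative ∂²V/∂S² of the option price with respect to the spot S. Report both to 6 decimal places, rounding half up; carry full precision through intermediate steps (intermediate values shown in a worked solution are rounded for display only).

σ√T = 0.2447·√2.138 = 0.357798
d₁ = (ln(S/K) + (r+σ²/2)T) / (σ√T) = (ln(150.13/165.39) + (0.0143+0.2447²/2)·2.138) / 0.357798 = (-0.096805 + 0.094583) / 0.357798 = -0.006209
d₂ = d₁ − σ√T = -0.006209 − 0.357798 = -0.364007
e^{−rT} = e^{−0.0143·2.138} = 0.969889
N(d₁) = 0.497523,  N(d₂) = 0.357926
Call price V = S·N(d₁) − K·e^{−rT}·N(d₂) = 74.693110 − 57.414955 = 17.278155
φ(d₁) = (1/√(2π))·e^{−d₁²/2} = 0.398935
Γ = φ(d₁) / (S·σ·√T) = 0.007427

price = 17.278155
Γ = 0.007427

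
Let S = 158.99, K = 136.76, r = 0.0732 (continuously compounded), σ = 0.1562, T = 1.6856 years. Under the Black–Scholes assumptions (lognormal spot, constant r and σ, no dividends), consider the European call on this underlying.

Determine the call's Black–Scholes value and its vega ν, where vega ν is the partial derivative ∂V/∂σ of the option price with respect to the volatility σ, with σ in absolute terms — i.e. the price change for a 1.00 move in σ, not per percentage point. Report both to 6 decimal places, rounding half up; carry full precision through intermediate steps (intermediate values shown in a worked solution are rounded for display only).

σ√T = 0.1562·√1.6856 = 0.202795
d₁ = (ln(S/K) + (r+σ²/2)T) / (σ√T) = (ln(158.99/136.76) + (0.0732+0.1562²/2)·1.6856) / 0.202795 = (0.150614 + 0.143949) / 0.202795 = 1.452511
d₂ = d₁ − σ√T = 1.452511 − 0.202795 = 1.249715
e^{−rT} = e^{−0.0732·1.6856} = 0.883922
N(d₁) = 0.926820,  N(d₂) = 0.894298
Call price V = S·N(d₁) − K·e^{−rT}·N(d₂) = 147.355145 − 108.107456 = 39.247689
φ(d₁) = (1/√(2π))·e^{−d₁²/2} = 0.138923
ν = S·φ(d₁)·√T = 28.676258

price = 39.247689
ν = 28.676258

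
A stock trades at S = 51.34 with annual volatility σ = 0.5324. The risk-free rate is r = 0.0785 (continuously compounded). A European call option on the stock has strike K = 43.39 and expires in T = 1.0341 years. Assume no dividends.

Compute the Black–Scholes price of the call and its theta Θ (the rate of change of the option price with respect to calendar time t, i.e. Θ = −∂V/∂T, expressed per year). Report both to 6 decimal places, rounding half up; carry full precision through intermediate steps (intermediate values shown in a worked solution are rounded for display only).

price = 16.397619
Θ = -5.910188

σ√T = 0.5324·√1.0341 = 0.541401
d₁ = (ln(S/K) + (r+σ²/2)T) / (σ√T) = (ln(51.34/43.39) + (0.0785+0.5324²/2)·1.0341) / 0.541401 = (0.168241 + 0.227735) / 0.541401 = 0.731390
d₂ = d₁ − σ√T = 0.731390 − 0.541401 = 0.189989
e^{−rT} = e^{−0.0785·1.0341} = 0.922031
N(d₁) = 0.767730,  N(d₂) = 0.575341
Call price V = S·N(d₁) − K·e^{−rT}·N(d₂) = 39.415239 − 23.017621 = 16.397619
φ(d₁) = (1/√(2π))·e^{−d₁²/2} = 0.305317
Θ = −S·φ(d₁)·σ/(2√T) − r·K·e^{−rT}·N(d₂) = −4.103304 − 1.806883 = -5.910188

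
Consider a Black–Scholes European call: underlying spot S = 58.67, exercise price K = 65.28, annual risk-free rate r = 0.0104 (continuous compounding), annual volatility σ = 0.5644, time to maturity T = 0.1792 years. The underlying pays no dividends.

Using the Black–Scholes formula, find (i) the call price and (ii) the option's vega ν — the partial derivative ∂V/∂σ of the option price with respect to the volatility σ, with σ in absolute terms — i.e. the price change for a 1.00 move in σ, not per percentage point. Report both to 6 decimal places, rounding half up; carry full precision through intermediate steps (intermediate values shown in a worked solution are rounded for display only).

σ√T = 0.5644·√0.1792 = 0.238922
d₁ = (ln(S/K) + (r+σ²/2)T) / (σ√T) = (ln(58.67/65.28) + (0.0104+0.5644²/2)·0.1792) / 0.238922 = (-0.106757 + 0.030406) / 0.238922 = -0.319567
d₂ = d₁ − σ√T = -0.319567 − 0.238922 = -0.558489
e^{−rT} = e^{−0.0104·0.1792} = 0.998138
N(d₁) = 0.374648,  N(d₂) = 0.288255
Call price V = S·N(d₁) − K·e^{−rT}·N(d₂) = 21.980606 − 18.782259 = 3.198348
φ(d₁) = (1/√(2π))·e^{−d₁²/2} = 0.379083
ν = S·φ(d₁)·√T = 9.414979

price = 3.198348
ν = 9.414979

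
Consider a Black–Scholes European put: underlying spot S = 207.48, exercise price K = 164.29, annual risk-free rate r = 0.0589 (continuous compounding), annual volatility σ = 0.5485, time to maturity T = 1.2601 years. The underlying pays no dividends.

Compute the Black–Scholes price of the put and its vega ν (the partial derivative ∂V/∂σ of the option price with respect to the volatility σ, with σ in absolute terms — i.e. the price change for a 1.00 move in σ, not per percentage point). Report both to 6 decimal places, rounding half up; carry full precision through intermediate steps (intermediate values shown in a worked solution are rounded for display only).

price = 21.162891
ν = 67.066470

σ√T = 0.5485·√1.2601 = 0.615714
d₁ = (ln(S/K) + (r+σ²/2)T) / (σ√T) = (ln(207.48/164.29) + (0.0589+0.5485²/2)·1.2601) / 0.615714 = (0.233402 + 0.263772) / 0.615714 = 0.807475
d₂ = d₁ − σ√T = 0.807475 − 0.615714 = 0.191761
e^{−rT} = e^{−0.0589·1.2601} = 0.928468
N(−d₁) = 0.209697,  N(−d₂) = 0.423965
Put price V = K·e^{−rT}·N(−d₂) − S·N(−d₁) = 64.670722 − 43.507831 = 21.162891
φ(d₁) = (1/√(2π))·e^{−d₁²/2} = 0.287956
ν = S·φ(d₁)·√T = 67.066470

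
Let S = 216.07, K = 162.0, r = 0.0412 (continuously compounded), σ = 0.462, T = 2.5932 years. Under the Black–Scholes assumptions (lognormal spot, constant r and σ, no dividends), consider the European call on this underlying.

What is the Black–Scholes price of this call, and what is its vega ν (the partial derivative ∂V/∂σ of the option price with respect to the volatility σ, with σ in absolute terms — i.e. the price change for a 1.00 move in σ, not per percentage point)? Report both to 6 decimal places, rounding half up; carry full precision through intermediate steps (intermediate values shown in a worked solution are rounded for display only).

price = 94.482942
ν = 92.357421

σ√T = 0.462·√2.5932 = 0.743978
d₁ = (ln(S/K) + (r+σ²/2)T) / (σ√T) = (ln(216.07/162.0) + (0.0412+0.462²/2)·2.5932) / 0.743978 = (0.288006 + 0.383591) / 0.743978 = 0.902712
d₂ = d₁ − σ√T = 0.902712 − 0.743978 = 0.158734
e^{−rT} = e^{−0.0412·2.5932} = 0.898670
N(d₁) = 0.816661,  N(d₂) = 0.563061
Call price V = S·N(d₁) − K·e^{−rT}·N(d₂) = 176.455839 − 81.972897 = 94.482942
φ(d₁) = (1/√(2π))·e^{−d₁²/2} = 0.265436
ν = S·φ(d₁)·√T = 92.357421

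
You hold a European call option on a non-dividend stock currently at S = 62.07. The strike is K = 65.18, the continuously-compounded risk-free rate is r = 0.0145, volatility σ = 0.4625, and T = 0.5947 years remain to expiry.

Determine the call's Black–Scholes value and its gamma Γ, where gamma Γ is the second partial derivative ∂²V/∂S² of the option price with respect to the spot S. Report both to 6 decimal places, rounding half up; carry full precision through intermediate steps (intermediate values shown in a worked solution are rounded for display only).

σ√T = 0.4625·√0.5947 = 0.356665
d₁ = (ln(S/K) + (r+σ²/2)T) / (σ√T) = (ln(62.07/65.18) + (0.0145+0.4625²/2)·0.5947) / 0.356665 = (-0.048890 + 0.072228) / 0.356665 = 0.065435
d₂ = d₁ − σ√T = 0.065435 − 0.356665 = -0.291230
e^{−rT} = e^{−0.0145·0.5947} = 0.991414
N(d₁) = 0.526086,  N(d₂) = 0.385438
Call price V = S·N(d₁) − K·e^{−rT}·N(d₂) = 32.654161 − 24.907112 = 7.747050
φ(d₁) = (1/√(2π))·e^{−d₁²/2} = 0.398089
Γ = φ(d₁) / (S·σ·√T) = 0.017982

price = 7.747050
Γ = 0.017982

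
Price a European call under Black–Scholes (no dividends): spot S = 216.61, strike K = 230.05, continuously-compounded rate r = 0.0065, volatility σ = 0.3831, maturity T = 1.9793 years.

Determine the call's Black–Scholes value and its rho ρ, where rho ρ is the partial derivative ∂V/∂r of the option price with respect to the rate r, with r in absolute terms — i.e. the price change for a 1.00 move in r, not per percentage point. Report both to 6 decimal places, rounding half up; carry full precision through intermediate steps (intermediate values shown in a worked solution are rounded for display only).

price = 42.060607
ρ = 162.019970

σ√T = 0.3831·√1.9793 = 0.538974
d₁ = (ln(S/K) + (r+σ²/2)T) / (σ√T) = (ln(216.61/230.05) + (0.0065+0.3831²/2)·1.9793) / 0.538974 = (-0.060198 + 0.158112) / 0.538974 = 0.181667
d₂ = d₁ − σ√T = 0.181667 − 0.538974 = -0.357307
e^{−rT} = e^{−0.0065·1.9793} = 0.987217
N(d₁) = 0.572078,  N(d₂) = 0.360431
Call price V = S·N(d₁) − K·e^{−rT}·N(d₂) = 123.917814 − 81.857207 = 42.060607
ρ = K·T·e^{−rT}·N(d₂) = 162.019970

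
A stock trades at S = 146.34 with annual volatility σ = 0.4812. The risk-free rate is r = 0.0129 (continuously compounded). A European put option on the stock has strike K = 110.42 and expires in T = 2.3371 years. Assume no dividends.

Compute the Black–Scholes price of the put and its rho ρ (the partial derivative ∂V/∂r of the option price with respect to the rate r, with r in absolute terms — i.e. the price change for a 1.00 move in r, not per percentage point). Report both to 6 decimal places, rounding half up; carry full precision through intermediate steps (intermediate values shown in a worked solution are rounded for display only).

σ√T = 0.4812·√2.3371 = 0.735638
d₁ = (ln(S/K) + (r+σ²/2)T) / (σ√T) = (ln(146.34/110.42) + (0.0129+0.4812²/2)·2.3371) / 0.735638 = (0.281641 + 0.300730) / 0.735638 = 0.791655
d₂ = d₁ − σ√T = 0.791655 − 0.735638 = 0.056017
e^{−rT} = e^{−0.0129·2.3371} = 0.970301
N(−d₁) = 0.214281,  N(−d₂) = 0.477664
Put price V = K·e^{−rT}·N(−d₂) − S·N(−d₁) = 51.177259 − 31.357865 = 19.819394
ρ = −K·T·e^{−rT}·N(−d₂) = -119.606371

price = 19.819394
ρ = -119.606371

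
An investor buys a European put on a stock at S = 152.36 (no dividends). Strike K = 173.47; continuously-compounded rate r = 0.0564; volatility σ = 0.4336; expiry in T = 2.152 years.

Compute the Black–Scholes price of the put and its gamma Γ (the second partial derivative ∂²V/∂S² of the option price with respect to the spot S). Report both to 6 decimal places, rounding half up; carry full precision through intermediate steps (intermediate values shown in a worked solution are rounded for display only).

σ√T = 0.4336·√2.152 = 0.636078
d₁ = (ln(S/K) + (r+σ²/2)T) / (σ√T) = (ln(152.36/173.47) + (0.0564+0.4336²/2)·2.152) / 0.636078 = (-0.129759 + 0.323670) / 0.636078 = 0.304856
d₂ = d₁ − σ√T = 0.304856 − 0.636078 = -0.331223
e^{−rT} = e^{−0.0564·2.152} = 0.885704
N(−d₁) = 0.380238,  N(−d₂) = 0.629762
Put price V = K·e^{−rT}·N(−d₂) − S·N(−d₁) = 96.758505 − 57.933076 = 38.825429
φ(d₁) = (1/√(2π))·e^{−d₁²/2} = 0.380828
Γ = φ(d₁) / (S·σ·√T) = 0.003930

price = 38.825429
Γ = 0.003930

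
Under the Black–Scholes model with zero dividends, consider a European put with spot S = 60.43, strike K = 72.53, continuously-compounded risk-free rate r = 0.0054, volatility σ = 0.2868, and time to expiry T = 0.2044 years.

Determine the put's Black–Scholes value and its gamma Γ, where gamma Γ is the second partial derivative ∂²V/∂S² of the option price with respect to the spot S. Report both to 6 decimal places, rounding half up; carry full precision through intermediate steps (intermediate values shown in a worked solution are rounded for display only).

price = 12.334752
Γ = 0.020906

σ√T = 0.2868·√0.2044 = 0.129664
d₁ = (ln(S/K) + (r+σ²/2)T) / (σ√T) = (ln(60.43/72.53) + (0.0054+0.2868²/2)·0.2044) / 0.129664 = (-0.182515 + 0.009510) / 0.129664 = -1.334251
d₂ = d₁ − σ√T = -1.334251 − 0.129664 = -1.463916
e^{−rT} = e^{−0.0054·0.2044} = 0.998897
N(−d₁) = 0.908939,  N(−d₂) = 0.928391
Put price V = K·e^{−rT}·N(−d₂) − S·N(−d₁) = 67.261952 − 54.927200 = 12.334752
φ(d₁) = (1/√(2π))·e^{−d₁²/2} = 0.163809
Γ = φ(d₁) / (S·σ·√T) = 0.020906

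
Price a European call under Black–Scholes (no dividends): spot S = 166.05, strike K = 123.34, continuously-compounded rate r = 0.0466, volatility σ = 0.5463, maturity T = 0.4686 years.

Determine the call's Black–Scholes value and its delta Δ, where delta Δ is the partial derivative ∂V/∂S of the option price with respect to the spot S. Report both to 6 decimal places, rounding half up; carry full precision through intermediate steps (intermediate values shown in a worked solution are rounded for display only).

price = 51.098636
Δ = 0.850943

σ√T = 0.5463·√0.4686 = 0.373966
d₁ = (ln(S/K) + (r+σ²/2)T) / (σ√T) = (ln(166.05/123.34) + (0.0466+0.5463²/2)·0.4686) / 0.373966 = (0.297344 + 0.091762) / 0.373966 = 1.040485
d₂ = d₁ − σ√T = 1.040485 − 0.373966 = 0.666519
e^{−rT} = e^{−0.0466·0.4686} = 0.978400
N(d₁) = 0.850943,  N(d₂) = 0.747460
Call price V = S·N(d₁) − K·e^{−rT}·N(d₂) = 141.299041 − 90.200405 = 51.098636
Δ = N(d₁) = 0.850943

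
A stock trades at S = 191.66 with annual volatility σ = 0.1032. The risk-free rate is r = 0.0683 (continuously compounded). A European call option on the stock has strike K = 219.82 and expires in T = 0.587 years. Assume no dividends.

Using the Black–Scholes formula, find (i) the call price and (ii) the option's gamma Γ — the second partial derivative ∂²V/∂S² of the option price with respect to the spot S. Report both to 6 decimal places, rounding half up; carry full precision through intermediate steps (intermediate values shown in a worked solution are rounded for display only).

σ√T = 0.1032·√0.587 = 0.079068
d₁ = (ln(S/K) + (r+σ²/2)T) / (σ√T) = (ln(191.66/219.82) + (0.0683+0.1032²/2)·0.587) / 0.079068 = (-0.137086 + 0.043218) / 0.079068 = -1.187188
d₂ = d₁ − σ√T = -1.187188 − 0.079068 = -1.266255
e^{−rT} = e^{−0.0683·0.587} = 0.960701
N(d₁) = 0.117577,  N(d₂) = 0.102711
Call price V = S·N(d₁) − K·e^{−rT}·N(d₂) = 22.534773 − 21.690611 = 0.844161
φ(d₁) = (1/√(2π))·e^{−d₁²/2} = 0.197179
Γ = φ(d₁) / (S·σ·√T) = 0.013012

price = 0.844161
Γ = 0.013012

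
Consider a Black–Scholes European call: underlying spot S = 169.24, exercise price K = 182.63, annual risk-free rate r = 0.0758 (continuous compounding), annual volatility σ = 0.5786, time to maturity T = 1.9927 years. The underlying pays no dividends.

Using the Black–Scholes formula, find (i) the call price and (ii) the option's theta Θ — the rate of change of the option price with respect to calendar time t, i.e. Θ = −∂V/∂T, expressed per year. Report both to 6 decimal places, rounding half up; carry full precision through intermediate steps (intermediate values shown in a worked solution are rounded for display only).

σ√T = 0.5786·√1.9927 = 0.816769
d₁ = (ln(S/K) + (r+σ²/2)T) / (σ√T) = (ln(169.24/182.63) + (0.0758+0.5786²/2)·1.9927) / 0.816769 = (-0.076144 + 0.484603) / 0.816769 = 0.500090
d₂ = d₁ − σ√T = 0.500090 − 0.816769 = -0.316679
e^{−rT} = e^{−0.0758·1.9927} = 0.859808
N(d₁) = 0.691494,  N(d₂) = 0.375744
Call price V = S·N(d₁) − K·e^{−rT}·N(d₂) = 117.028478 − 59.001753 = 58.026725
φ(d₁) = (1/√(2π))·e^{−d₁²/2} = 0.352049
Θ = −S·φ(d₁)·σ/(2√T) − r·K·e^{−rT}·N(d₂) = −12.210520 − 4.472333 = -16.682853

price = 58.026725
Θ = -16.682853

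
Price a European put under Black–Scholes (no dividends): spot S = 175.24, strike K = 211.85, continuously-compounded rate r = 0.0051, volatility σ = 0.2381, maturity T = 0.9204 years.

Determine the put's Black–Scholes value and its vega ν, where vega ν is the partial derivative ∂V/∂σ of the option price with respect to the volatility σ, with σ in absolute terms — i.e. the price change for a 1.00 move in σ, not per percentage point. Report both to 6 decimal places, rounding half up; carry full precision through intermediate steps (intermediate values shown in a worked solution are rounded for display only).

price = 40.783685
ν = 52.650673

σ√T = 0.2381·√0.9204 = 0.228427
d₁ = (ln(S/K) + (r+σ²/2)T) / (σ√T) = (ln(175.24/211.85) + (0.0051+0.2381²/2)·0.9204) / 0.228427 = (-0.189722 + 0.030784) / 0.228427 = -0.695795
d₂ = d₁ − σ√T = -0.695795 − 0.228427 = -0.924222
e^{−rT} = e^{−0.0051·0.9204} = 0.995317
N(−d₁) = 0.756721,  N(−d₂) = 0.822315
Put price V = K·e^{−rT}·N(−d₂) − S·N(−d₁) = 173.391550 − 132.607864 = 40.783685
φ(d₁) = (1/√(2π))·e^{−d₁²/2} = 0.313172
ν = S·φ(d₁)·√T = 52.650673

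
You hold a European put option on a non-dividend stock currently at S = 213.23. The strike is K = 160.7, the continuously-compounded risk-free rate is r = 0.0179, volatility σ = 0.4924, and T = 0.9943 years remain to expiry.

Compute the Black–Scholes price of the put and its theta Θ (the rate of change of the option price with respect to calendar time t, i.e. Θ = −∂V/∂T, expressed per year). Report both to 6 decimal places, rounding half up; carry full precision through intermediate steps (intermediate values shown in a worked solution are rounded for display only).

σ√T = 0.4924·√0.9943 = 0.490995
d₁ = (ln(S/K) + (r+σ²/2)T) / (σ√T) = (ln(213.23/160.7) + (0.0179+0.4924²/2)·0.9943) / 0.490995 = (0.282832 + 0.138336) / 0.490995 = 0.857785
d₂ = d₁ − σ√T = 0.857785 − 0.490995 = 0.366791
e^{−rT} = e^{−0.0179·0.9943} = 0.982359
N(−d₁) = 0.195506,  N(−d₂) = 0.356888
Put price V = K·e^{−rT}·N(−d₂) − S·N(−d₁) = 56.340123 − 41.687644 = 14.652479
φ(d₁) = (1/√(2π))·e^{−d₁²/2} = 0.276143
Θ = −S·φ(d₁)·σ/(2√T) + r·K·e^{−rT}·N(−d₂) = −14.538237 + 1.008488 = -13.529748

price = 14.652479
Θ = -13.529748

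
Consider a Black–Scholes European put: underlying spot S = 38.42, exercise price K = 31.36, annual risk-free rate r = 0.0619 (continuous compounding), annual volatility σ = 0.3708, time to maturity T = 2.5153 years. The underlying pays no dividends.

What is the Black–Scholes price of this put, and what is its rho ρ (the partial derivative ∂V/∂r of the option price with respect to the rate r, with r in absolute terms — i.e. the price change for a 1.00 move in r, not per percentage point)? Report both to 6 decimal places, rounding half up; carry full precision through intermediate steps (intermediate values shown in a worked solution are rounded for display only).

σ√T = 0.3708·√2.5153 = 0.588078
d₁ = (ln(S/K) + (r+σ²/2)T) / (σ√T) = (ln(38.42/31.36) + (0.0619+0.3708²/2)·2.5153) / 0.588078 = (0.203045 + 0.328615) / 0.588078 = 0.904064
d₂ = d₁ − σ√T = 0.904064 − 0.588078 = 0.315986
e^{−rT} = e^{−0.0619·2.5153} = 0.855818
N(−d₁) = 0.182981,  N(−d₂) = 0.376006
Put price V = K·e^{−rT}·N(−d₂) − S·N(−d₁) = 10.091437 − 7.030122 = 3.061315
ρ = −K·T·e^{−rT}·N(−d₂) = -25.382991

price = 3.061315
ρ = -25.382991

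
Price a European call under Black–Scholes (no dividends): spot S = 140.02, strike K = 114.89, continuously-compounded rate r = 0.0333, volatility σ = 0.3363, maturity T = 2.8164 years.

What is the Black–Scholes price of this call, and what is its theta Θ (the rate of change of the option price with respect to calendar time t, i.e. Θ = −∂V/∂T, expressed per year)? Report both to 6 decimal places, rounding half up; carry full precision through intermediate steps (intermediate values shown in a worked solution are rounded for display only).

σ√T = 0.3363·√2.8164 = 0.564383
d₁ = (ln(S/K) + (r+σ²/2)T) / (σ√T) = (ln(140.02/114.89) + (0.0333+0.3363²/2)·2.8164) / 0.564383 = (0.197810 + 0.253050) / 0.564383 = 0.798855
d₂ = d₁ − σ√T = 0.798855 − 0.564383 = 0.234472
e^{−rT} = e^{−0.0333·2.8164} = 0.910477
N(d₁) = 0.787813,  N(d₂) = 0.592691
Call price V = S·N(d₁) − K·e^{−rT}·N(d₂) = 110.309550 − 61.998270 = 48.311279
φ(d₁) = (1/√(2π))·e^{−d₁²/2} = 0.289957
Θ = −S·φ(d₁)·σ/(2√T) − r·K·e^{−rT}·N(d₂) = −4.067926 − 2.064542 = -6.132469

price = 48.311279
Θ = -6.132469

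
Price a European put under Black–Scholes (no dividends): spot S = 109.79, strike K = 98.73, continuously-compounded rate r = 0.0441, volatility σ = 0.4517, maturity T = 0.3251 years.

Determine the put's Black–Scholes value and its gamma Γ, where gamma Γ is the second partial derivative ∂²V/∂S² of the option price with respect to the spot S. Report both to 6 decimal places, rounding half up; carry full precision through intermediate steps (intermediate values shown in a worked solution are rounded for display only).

σ√T = 0.4517·√0.3251 = 0.257548
d₁ = (ln(S/K) + (r+σ²/2)T) / (σ√T) = (ln(109.79/98.73) + (0.0441+0.4517²/2)·0.3251) / 0.257548 = (0.106181 + 0.047502) / 0.257548 = 0.596716
d₂ = d₁ − σ√T = 0.596716 − 0.257548 = 0.339167
e^{−rT} = e^{−0.0441·0.3251} = 0.985765
N(−d₁) = 0.275349,  N(−d₂) = 0.367242
Put price V = K·e^{−rT}·N(−d₂) − S·N(−d₁) = 35.741669 − 30.230526 = 5.511143
φ(d₁) = (1/√(2π))·e^{−d₁²/2} = 0.333880
Γ = φ(d₁) / (S·σ·√T) = 0.011808

price = 5.511143
Γ = 0.011808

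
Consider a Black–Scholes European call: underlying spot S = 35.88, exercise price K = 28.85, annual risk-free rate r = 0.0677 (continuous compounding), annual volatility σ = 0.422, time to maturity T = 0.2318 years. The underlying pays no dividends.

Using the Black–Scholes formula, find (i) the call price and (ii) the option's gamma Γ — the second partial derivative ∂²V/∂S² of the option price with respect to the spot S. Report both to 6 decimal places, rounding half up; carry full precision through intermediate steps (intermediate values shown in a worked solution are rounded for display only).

price = 7.880168
Γ = 0.024988

σ√T = 0.422·√0.2318 = 0.203174
d₁ = (ln(S/K) + (r+σ²/2)T) / (σ√T) = (ln(35.88/28.85) + (0.0677+0.422²/2)·0.2318) / 0.203174 = (0.218070 + 0.036333) / 0.203174 = 1.252140
d₂ = d₁ − σ√T = 1.252140 − 0.203174 = 1.048965
e^{−rT} = e^{−0.0677·0.2318} = 0.984430
N(d₁) = 0.894741,  N(d₂) = 0.852903
Call price V = S·N(d₁) − K·e^{−rT}·N(d₂) = 32.103290 − 24.223121 = 7.880168
φ(d₁) = (1/√(2π))·e^{−d₁²/2} = 0.182161
Γ = φ(d₁) / (S·σ·√T) = 0.024988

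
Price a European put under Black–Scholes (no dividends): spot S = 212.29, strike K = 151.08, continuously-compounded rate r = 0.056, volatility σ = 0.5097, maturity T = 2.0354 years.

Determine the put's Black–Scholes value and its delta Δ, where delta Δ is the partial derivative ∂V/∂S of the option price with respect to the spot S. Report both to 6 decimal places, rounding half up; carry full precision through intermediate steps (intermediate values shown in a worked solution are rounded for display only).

σ√T = 0.5097·√2.0354 = 0.727176
d₁ = (ln(S/K) + (r+σ²/2)T) / (σ√T) = (ln(212.29/151.08) + (0.056+0.5097²/2)·2.0354) / 0.727176 = (0.340144 + 0.378375) / 0.727176 = 0.988095
d₂ = d₁ − σ√T = 0.988095 − 0.727176 = 0.260919
e^{−rT} = e^{−0.056·2.0354} = 0.892274
N(−d₁) = 0.161553,  N(−d₂) = 0.397078
Put price V = K·e^{−rT}·N(−d₂) − S·N(−d₁) = 53.527935 − 34.296123 = 19.231812
Δ = −N(−d₁) = -0.161553

price = 19.231812
Δ = -0.161553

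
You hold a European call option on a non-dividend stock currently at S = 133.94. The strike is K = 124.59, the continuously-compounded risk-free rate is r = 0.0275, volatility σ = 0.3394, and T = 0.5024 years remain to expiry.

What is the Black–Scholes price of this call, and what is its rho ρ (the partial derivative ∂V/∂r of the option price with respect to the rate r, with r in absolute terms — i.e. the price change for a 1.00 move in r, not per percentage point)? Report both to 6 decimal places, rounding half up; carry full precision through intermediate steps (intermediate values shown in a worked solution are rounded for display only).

price = 18.600131
ρ = 36.673188

σ√T = 0.3394·√0.5024 = 0.240567
d₁ = (ln(S/K) + (r+σ²/2)T) / (σ√T) = (ln(133.94/124.59) + (0.0275+0.3394²/2)·0.5024) / 0.240567 = (0.072364 + 0.042752) / 0.240567 = 0.478518
d₂ = d₁ − σ√T = 0.478518 − 0.240567 = 0.237951
e^{−rT} = e^{−0.0275·0.5024} = 0.986279
N(d₁) = 0.683859,  N(d₂) = 0.594041
Call price V = S·N(d₁) − K·e^{−rT}·N(d₂) = 91.596126 − 72.995995 = 18.600131
ρ = K·T·e^{−rT}·N(d₂) = 36.673188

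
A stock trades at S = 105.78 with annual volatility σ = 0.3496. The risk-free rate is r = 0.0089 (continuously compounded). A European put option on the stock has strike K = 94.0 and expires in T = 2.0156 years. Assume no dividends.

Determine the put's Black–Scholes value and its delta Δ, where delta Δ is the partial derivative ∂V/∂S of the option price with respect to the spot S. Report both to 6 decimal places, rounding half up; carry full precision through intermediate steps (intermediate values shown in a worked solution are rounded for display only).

price = 13.396756
Δ = -0.300770

σ√T = 0.3496·√2.0156 = 0.496334
d₁ = (ln(S/K) + (r+σ²/2)T) / (σ√T) = (ln(105.78/94.0) + (0.0089+0.3496²/2)·2.0156) / 0.496334 = (0.118067 + 0.141112) / 0.496334 = 0.522187
d₂ = d₁ − σ√T = 0.522187 − 0.496334 = 0.025854
e^{−rT} = e^{−0.0089·2.0156} = 0.982221
N(−d₁) = 0.300770,  N(−d₂) = 0.489687
Put price V = K·e^{−rT}·N(−d₂) − S·N(−d₁) = 45.212207 − 31.815451 = 13.396756
Δ = −N(−d₁) = -0.300770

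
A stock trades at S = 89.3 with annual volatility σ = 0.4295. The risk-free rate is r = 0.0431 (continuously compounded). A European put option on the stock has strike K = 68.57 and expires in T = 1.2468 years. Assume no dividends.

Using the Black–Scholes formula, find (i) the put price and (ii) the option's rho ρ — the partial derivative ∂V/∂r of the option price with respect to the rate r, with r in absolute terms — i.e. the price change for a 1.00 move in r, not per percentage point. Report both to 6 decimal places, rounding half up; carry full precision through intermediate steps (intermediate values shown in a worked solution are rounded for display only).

price = 5.468391
ρ = -27.233380

σ√T = 0.4295·√1.2468 = 0.479581
d₁ = (ln(S/K) + (r+σ²/2)T) / (σ√T) = (ln(89.3/68.57) + (0.0431+0.4295²/2)·1.2468) / 0.479581 = (0.264146 + 0.168736) / 0.479581 = 0.902627
d₂ = d₁ − σ√T = 0.902627 − 0.479581 = 0.423046
e^{−rT} = e^{−0.0431·1.2468} = 0.947681
N(−d₁) = 0.183362,  N(−d₂) = 0.336131
Put price V = K·e^{−rT}·N(−d₂) − S·N(−d₁) = 21.842621 − 16.374229 = 5.468391
ρ = −K·T·e^{−rT}·N(−d₂) = -27.233380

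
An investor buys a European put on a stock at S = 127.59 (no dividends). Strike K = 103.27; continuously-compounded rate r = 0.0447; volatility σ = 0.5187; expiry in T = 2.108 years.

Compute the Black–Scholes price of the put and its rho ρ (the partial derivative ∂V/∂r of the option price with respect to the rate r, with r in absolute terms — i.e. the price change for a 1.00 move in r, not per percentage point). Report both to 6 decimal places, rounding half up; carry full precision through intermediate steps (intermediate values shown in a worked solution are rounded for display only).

σ√T = 0.5187·√2.108 = 0.753098
d₁ = (ln(S/K) + (r+σ²/2)T) / (σ√T) = (ln(127.59/103.27) + (0.0447+0.5187²/2)·2.108) / 0.753098 = (0.211475 + 0.377806) / 0.753098 = 0.782476
d₂ = d₁ − σ√T = 0.782476 − 0.753098 = 0.029378
e^{−rT} = e^{−0.0447·2.108} = 0.910076
N(−d₁) = 0.216967,  N(−d₂) = 0.488282
Put price V = K·e^{−rT}·N(−d₂) − S·N(−d₁) = 45.890424 − 27.682883 = 18.207541
ρ = −K·T·e^{−rT}·N(−d₂) = -96.737014

price = 18.207541
ρ = -96.737014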